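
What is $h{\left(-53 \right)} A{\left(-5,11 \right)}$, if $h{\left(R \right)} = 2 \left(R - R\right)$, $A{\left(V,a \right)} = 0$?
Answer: $0$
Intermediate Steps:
$h{\left(R \right)} = 0$ ($h{\left(R \right)} = 2 \cdot 0 = 0$)
$h{\left(-53 \right)} A{\left(-5,11 \right)} = 0 \cdot 0 = 0$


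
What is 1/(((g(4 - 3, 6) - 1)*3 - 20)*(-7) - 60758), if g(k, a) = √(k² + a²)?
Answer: -6733/407997788 + 7*√37/1223993364 ≈ -1.6468e-5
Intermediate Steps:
g(k, a) = √(a² + k²)
1/(((g(4 - 3, 6) - 1)*3 - 20)*(-7) - 60758) = 1/(((√(6² + (4 - 3)²) - 1)*3 - 20)*(-7) - 60758) = 1/(((√(36 + 1²) - 1)*3 - 20)*(-7) - 60758) = 1/(((√(36 + 1) - 1)*3 - 20)*(-7) - 60758) = 1/(((√37 - 1)*3 - 20)*(-7) - 60758) = 1/(((-1 + √37)*3 - 20)*(-7) - 60758) = 1/(((-3 + 3*√37) - 20)*(-7) - 60758) = 1/((-23 + 3*√37)*(-7) - 60758) = 1/((161 - 21*√37) - 60758) = 1/(-60597 - 21*√37)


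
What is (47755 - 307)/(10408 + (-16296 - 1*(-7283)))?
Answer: 5272/155 ≈ 34.013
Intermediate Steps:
(47755 - 307)/(10408 + (-16296 - 1*(-7283))) = 47448/(10408 + (-16296 + 7283)) = 47448/(10408 - 9013) = 47448/1395 = 47448*(1/1395) = 5272/155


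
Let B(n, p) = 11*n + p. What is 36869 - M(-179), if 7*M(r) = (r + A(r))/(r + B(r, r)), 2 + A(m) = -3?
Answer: 600558957/16289 ≈ 36869.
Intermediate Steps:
B(n, p) = p + 11*n
A(m) = -5 (A(m) = -2 - 3 = -5)
M(r) = (-5 + r)/(91*r) (M(r) = ((r - 5)/(r + (r + 11*r)))/7 = ((-5 + r)/(r + 12*r))/7 = ((-5 + r)/((13*r)))/7 = ((-5 + r)*(1/(13*r)))/7 = ((-5 + r)/(13*r))/7 = (-5 + r)/(91*r))
36869 - M(-179) = 36869 - (-5 - 179)/(91*(-179)) = 36869 - (-1)*(-184)/(91*179) = 36869 - 1*184/16289 = 36869 - 184/16289 = 600558957/16289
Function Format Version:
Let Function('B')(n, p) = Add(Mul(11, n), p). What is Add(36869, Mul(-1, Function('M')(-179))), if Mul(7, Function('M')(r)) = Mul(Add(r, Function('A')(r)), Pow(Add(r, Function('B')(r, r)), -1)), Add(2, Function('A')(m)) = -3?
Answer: Rational(600558957, 16289) ≈ 36869.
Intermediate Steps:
Function('B')(n, p) = Add(p, Mul(11, n))
Function('A')(m) = -5 (Function('A')(m) = Add(-2, -3) = -5)
Function('M')(r) = Mul(Rational(1, 91), Pow(r, -1), Add(-5, r)) (Function('M')(r) = Mul(Rational(1, 7), Mul(Add(r, -5), Pow(Add(r, Add(r, Mul(11, r))), -1))) = Mul(Rational(1, 7), Mul(Add(-5, r), Pow(Add(r, Mul(12, r)), -1))) = Mul(Rational(1, 7), Mul(Add(-5, r), Pow(Mul(13, r), -1))) = Mul(Rational(1, 7), Mul(Add(-5, r), Mul(Rational(1, 13), Pow(r, -1)))) = Mul(Rational(1, 7), Mul(Rational(1, 13), Pow(r, -1), Add(-5, r))) = Mul(Rational(1, 91), Pow(r, -1), Add(-5, r)))
Add(36869, Mul(-1, Function('M')(-179))) = Add(36869, Mul(-1, Mul(Rational(1, 91), Pow(-179, -1), Add(-5, -179)))) = Add(36869, Mul(-1, Mul(Rational(1, 91), Rational(-1, 179), -184))) = Add(36869, Mul(-1, Rational(184, 16289))) = Add(36869, Rational(-184, 16289)) = Rational(600558957, 16289)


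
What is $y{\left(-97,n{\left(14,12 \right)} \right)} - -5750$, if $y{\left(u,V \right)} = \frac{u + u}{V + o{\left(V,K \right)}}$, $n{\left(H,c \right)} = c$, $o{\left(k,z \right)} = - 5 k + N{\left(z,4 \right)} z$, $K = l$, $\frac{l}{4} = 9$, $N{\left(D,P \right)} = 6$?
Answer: $\frac{482903}{84} \approx 5748.8$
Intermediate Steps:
$l = 36$ ($l = 4 \cdot 9 = 36$)
$K = 36$
$o{\left(k,z \right)} = - 5 k + 6 z$
$y{\left(u,V \right)} = \frac{2 u}{216 - 4 V}$ ($y{\left(u,V \right)} = \frac{u + u}{V - \left(-216 + 5 V\right)} = \frac{2 u}{V - \left(-216 + 5 V\right)} = \frac{2 u}{216 - 4 V}$)
$y{\left(-97,n{\left(14,12 \right)} \right)} - -5750 = \left(-1\right) \left(-97\right) \frac{1}{-108 + 2 \cdot 12} - -5750 = \left(-1\right) \left(-97\right) \frac{1}{-108 + 24} + 5750 = \left(-1\right) \left(-97\right) \frac{1}{-84} + 5750 = \left(-1\right) \left(-97\right) \left(- \frac{1}{84}\right) + 5750 = - \frac{97}{84} + 5750 = \frac{482903}{84}$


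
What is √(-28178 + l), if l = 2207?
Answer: I*√25971 ≈ 161.16*I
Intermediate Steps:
√(-28178 + l) = √(-28178 + 2207) = √(-25971) = I*√25971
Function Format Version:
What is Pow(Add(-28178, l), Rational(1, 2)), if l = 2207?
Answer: Mul(I, Pow(25971, Rational(1, 2))) ≈ Mul(161.16, I)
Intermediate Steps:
Pow(Add(-28178, l), Rational(1, 2)) = Pow(Add(-28178, 2207), Rational(1, 2)) = Pow(-25971, Rational(1, 2)) = Mul(I, Pow(25971, Rational(1, 2)))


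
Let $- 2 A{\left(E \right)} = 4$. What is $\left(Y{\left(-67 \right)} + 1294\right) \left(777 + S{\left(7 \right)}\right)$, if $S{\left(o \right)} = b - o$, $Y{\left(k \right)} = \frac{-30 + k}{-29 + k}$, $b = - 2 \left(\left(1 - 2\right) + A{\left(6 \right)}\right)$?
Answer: $\frac{12059137}{12} \approx 1.0049 \cdot 10^{6}$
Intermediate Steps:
$A{\left(E \right)} = -2$ ($A{\left(E \right)} = \left(- \frac{1}{2}\right) 4 = -2$)
$b = 6$ ($b = - 2 \left(\left(1 - 2\right) - 2\right) = - 2 \left(-1 - 2\right) = \left(-2\right) \left(-3\right) = 6$)
$Y{\left(k \right)} = \frac{-30 + k}{-29 + k}$
$S{\left(o \right)} = 6 - o$
$\left(Y{\left(-67 \right)} + 1294\right) \left(777 + S{\left(7 \right)}\right) = \left(\frac{-30 - 67}{-29 - 67} + 1294\right) \left(777 + \left(6 - 7\right)\right) = \left(\frac{1}{-96} \left(-97\right) + 1294\right) \left(777 + \left(6 - 7\right)\right) = \left(\left(- \frac{1}{96}\right) \left(-97\right) + 1294\right) \left(777 - 1\right) = \left(\frac{97}{96} + 1294\right) 776 = \frac{124321}{96} \cdot 776 = \frac{12059137}{12}$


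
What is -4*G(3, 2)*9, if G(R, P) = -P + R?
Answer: -36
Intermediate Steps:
G(R, P) = R - P
-4*G(3, 2)*9 = -4*(3 - 1*2)*9 = -4*(3 - 2)*9 = -4*1*9 = -4*9 = -36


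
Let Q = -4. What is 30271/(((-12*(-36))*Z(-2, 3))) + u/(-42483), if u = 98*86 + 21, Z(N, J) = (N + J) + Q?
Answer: -3632921/154224 ≈ -23.556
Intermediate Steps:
Z(N, J) = -4 + J + N (Z(N, J) = (N + J) - 4 = (J + N) - 4 = -4 + J + N)
u = 8449 (u = 8428 + 21 = 8449)
30271/(((-12*(-36))*Z(-2, 3))) + u/(-42483) = 30271/(((-12*(-36))*(-4 + 3 - 2))) + 8449/(-42483) = 30271/((432*(-3))) + 8449*(-1/42483) = 30271/(-1296) - 71/357 = 30271*(-1/1296) - 71/357 = -30271/1296 - 71/357 = -3632921/154224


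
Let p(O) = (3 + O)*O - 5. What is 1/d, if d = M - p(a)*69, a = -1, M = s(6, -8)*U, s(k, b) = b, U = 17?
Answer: 1/347 ≈ 0.0028818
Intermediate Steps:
M = -136 (M = -8*17 = -136)
p(O) = -5 + O*(3 + O) (p(O) = O*(3 + O) - 5 = -5 + O*(3 + O))
d = 347 (d = -136 - (-5 + (-1)² + 3*(-1))*69 = -136 - (-5 + 1 - 3)*69 = -136 - (-7)*69 = -136 - 1*(-483) = -136 + 483 = 347)
1/d = 1/347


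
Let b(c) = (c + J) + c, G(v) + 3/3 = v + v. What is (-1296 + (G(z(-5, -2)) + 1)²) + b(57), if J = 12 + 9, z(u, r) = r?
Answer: -1145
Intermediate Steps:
J = 21
G(v) = -1 + 2*v (G(v) = -1 + (v + v) = -1 + 2*v)
b(c) = 21 + 2*c (b(c) = (c + 21) + c = (21 + c) + c = 21 + 2*c)
(-1296 + (G(z(-5, -2)) + 1)²) + b(57) = (-1296 + ((-1 + 2*(-2)) + 1)²) + (21 + 2*57) = (-1296 + ((-1 - 4) + 1)²) + (21 + 114) = (-1296 + (-5 + 1)²) + 135 = (-1296 + (-4)²) + 135 = (-1296 + 16) + 135 = -1280 + 135 = -1145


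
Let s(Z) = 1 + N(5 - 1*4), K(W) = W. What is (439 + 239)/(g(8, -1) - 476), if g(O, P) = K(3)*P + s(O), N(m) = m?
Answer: -226/159 ≈ -1.4214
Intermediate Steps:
s(Z) = 2 (s(Z) = 1 + (5 - 1*4) = 1 + (5 - 4) = 1 + 1 = 2)
g(O, P) = 2 + 3*P (g(O, P) = 3*P + 2 = 2 + 3*P)
(439 + 239)/(g(8, -1) - 476) = (439 + 239)/((2 + 3*(-1)) - 476) = 678/((2 - 3) - 476) = 678/(-1 - 476) = 678/(-477) = 678*(-1/477) = -226/159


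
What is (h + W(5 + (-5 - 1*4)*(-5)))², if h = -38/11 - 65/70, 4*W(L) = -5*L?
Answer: 26522500/5929 ≈ 4473.4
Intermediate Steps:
W(L) = -5*L/4 (W(L) = (-5*L)/4 = -5*L/4)
h = -675/154 (h = -38*1/11 - 65*1/70 = -38/11 - 13/14 = -675/154 ≈ -4.3831)
(h + W(5 + (-5 - 1*4)*(-5)))² = (-675/154 - 5*(5 + (-5 - 1*4)*(-5))/4)² = (-675/154 - 5*(5 + (-5 - 4)*(-5))/4)² = (-675/154 - 5*(5 - 9*(-5))/4)² = (-675/154 - 5*(5 + 45)/4)² = (-675/154 - 5/4*50)² = (-675/154 - 125/2)² = (-5150/77)² = 26522500/5929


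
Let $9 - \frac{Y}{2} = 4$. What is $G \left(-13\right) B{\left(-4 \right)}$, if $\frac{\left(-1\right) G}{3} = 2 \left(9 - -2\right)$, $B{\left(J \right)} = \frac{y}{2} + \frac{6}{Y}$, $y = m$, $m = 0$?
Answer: $\frac{2574}{5} \approx 514.8$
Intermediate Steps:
$y = 0$
$Y = 10$ ($Y = 18 - 8 = 10$)
$B{\left(J \right)} = \frac{3}{5}$ ($B{\left(J \right)} = \frac{0}{2} + \frac{6}{10} = 0 \cdot \frac{1}{2} + 6 \cdot \frac{1}{10} = 0 + \frac{3}{5} = \frac{3}{5}$)
$G = -66$ ($G = - 3 \cdot 2 \left(9 - -2\right) = - 3 \cdot 2 \left(9 + 2\right) = - 3 \cdot 2 \cdot 11 = \left(-3\right) 22 = -66$)
$G \left(-13\right) B{\left(-4 \right)} = \left(-66\right) \left(-13\right) \frac{3}{5} = 858 \cdot \frac{3}{5} = \frac{2574}{5}$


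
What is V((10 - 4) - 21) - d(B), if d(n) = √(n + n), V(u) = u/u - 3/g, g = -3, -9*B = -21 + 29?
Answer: 2 - 4*I/3 ≈ 2.0 - 1.3333*I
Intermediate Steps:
B = -8/9 (B = -(-21 + 29)/9 = -⅑*8 = -8/9 ≈ -0.88889)
V(u) = 2 (V(u) = u/u - 3/(-3) = 1 - 3*(-⅓) = 1 + 1 = 2)
d(n) = √2*√n (d(n) = √(2*n) = √2*√n)
V((10 - 4) - 21) - d(B) = 2 - √2*√(-8/9) = 2 - √2*2*I*√2/3 = 2 - 4*I/3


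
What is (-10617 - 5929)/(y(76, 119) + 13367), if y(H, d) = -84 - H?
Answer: -16546/13207 ≈ -1.2528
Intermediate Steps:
(-10617 - 5929)/(y(76, 119) + 13367) = (-10617 - 5929)/((-84 - 1*76) + 13367) = -16546/((-84 - 76) + 13367) = -16546/(-160 + 13367) = -16546/13207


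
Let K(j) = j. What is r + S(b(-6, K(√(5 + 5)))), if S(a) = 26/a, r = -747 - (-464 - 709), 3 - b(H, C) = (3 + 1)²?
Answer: 424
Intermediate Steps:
b(H, C) = -13 (b(H, C) = 3 - (3 + 1)² = 3 - 1*4² = 3 - 1*16 = 3 - 16 = -13)
r = 426 (r = -747 - 1*(-1173) = -747 + 1173 = 426)
r + S(b(-6, K(√(5 + 5)))) = 426 + 26/(-13) = 426 + 26*(-1/13) = 426 - 2 = 424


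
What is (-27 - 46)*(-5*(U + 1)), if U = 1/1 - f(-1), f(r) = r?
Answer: 1095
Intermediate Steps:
U = 2 (U = 1/1 - 1*(-1) = 1 + 1 = 2)
(-27 - 46)*(-5*(U + 1)) = (-27 - 46)*(-5*(2 + 1)) = -(-365)*3 = -73*(-15) = 1095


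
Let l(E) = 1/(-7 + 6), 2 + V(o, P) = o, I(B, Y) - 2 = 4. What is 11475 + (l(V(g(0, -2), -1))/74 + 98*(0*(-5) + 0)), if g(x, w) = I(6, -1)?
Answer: 849149/74 ≈ 11475.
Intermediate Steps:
I(B, Y) = 6 (I(B, Y) = 2 + 4 = 6)
g(x, w) = 6
V(o, P) = -2 + o
l(E) = -1 (l(E) = 1/(-1) = -1)
11475 + (l(V(g(0, -2), -1))/74 + 98*(0*(-5) + 0)) = 11475 + (-1/74 + 98*(0*(-5) + 0)) = 11475 + (-1*1/74 + 98*(0 + 0)) = 11475 + (-1/74 + 98*0) = 11475 + (-1/74 + 0) = 11475 - 1/74 = 849149/74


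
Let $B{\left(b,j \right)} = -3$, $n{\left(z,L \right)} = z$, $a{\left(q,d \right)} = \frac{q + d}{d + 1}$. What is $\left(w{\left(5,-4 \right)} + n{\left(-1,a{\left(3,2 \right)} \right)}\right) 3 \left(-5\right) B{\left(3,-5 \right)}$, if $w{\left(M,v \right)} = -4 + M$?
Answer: $0$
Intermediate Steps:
$a{\left(q,d \right)} = \frac{d + q}{1 + d}$
$\left(w{\left(5,-4 \right)} + n{\left(-1,a{\left(3,2 \right)} \right)}\right) 3 \left(-5\right) B{\left(3,-5 \right)} = \left(\left(-4 + 5\right) - 1\right) 3 \left(-5\right) \left(-3\right) = \left(1 - 1\right) \left(\left(-15\right) \left(-3\right)\right) = 0 \cdot 45 = 0$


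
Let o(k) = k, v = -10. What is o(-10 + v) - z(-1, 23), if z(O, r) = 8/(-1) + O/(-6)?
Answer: -73/6 ≈ -12.167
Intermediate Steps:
z(O, r) = -8 - O/6 (z(O, r) = 8*(-1) + O*(-1/6) = -8 - O/6)
o(-10 + v) - z(-1, 23) = (-10 - 10) - (-8 - 1/6*(-1)) = -20 - (-8 + 1/6) = -20 - 1*(-47/6) = -20 + 47/6 = -73/6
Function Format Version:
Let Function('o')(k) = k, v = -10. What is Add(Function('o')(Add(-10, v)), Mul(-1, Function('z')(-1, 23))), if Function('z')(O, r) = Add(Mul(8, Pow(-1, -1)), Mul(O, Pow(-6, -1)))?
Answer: Rational(-73, 6) ≈ -12.167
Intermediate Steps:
Function('z')(O, r) = Add(-8, Mul(Rational(-1, 6), O)) (Function('z')(O, r) = Add(Mul(8, -1), Mul(O, Rational(-1, 6))) = Add(-8, Mul(Rational(-1, 6), O)))
Add(Function('o')(Add(-10, v)), Mul(-1, Function('z')(-1, 23))) = Add(Add(-10, -10), Mul(-1, Add(-8, Mul(Rational(-1, 6), -1)))) = Add(-20, Mul(-1, Add(-8, Rational(1, 6)))) = Add(-20, Mul(-1, Rational(-47, 6))) = Add(-20, Rational(47, 6)) = Rational(-73, 6)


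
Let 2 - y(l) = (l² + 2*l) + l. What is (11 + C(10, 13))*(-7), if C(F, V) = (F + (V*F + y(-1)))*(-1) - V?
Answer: 1022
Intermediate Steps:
y(l) = 2 - l² - 3*l (y(l) = 2 - ((l² + 2*l) + l) = 2 - (l² + 3*l) = 2 + (-l² - 3*l) = 2 - l² - 3*l)
C(F, V) = -4 - F - V - F*V (C(F, V) = (F + (V*F + (2 - 1*(-1)² - 3*(-1))))*(-1) - V = (F + (F*V + (2 - 1*1 + 3)))*(-1) - V = (F + (F*V + (2 - 1 + 3)))*(-1) - V = (F + (F*V + 4))*(-1) - V = (F + (4 + F*V))*(-1) - V = (4 + F + F*V)*(-1) - V = (-4 - F - F*V) - V = -4 - F - V - F*V)
(11 + C(10, 13))*(-7) = (11 + (-4 - 1*10 - 1*13 - 1*10*13))*(-7) = (11 + (-4 - 10 - 13 - 130))*(-7) = (11 - 157)*(-7) = -146*(-7) = 1022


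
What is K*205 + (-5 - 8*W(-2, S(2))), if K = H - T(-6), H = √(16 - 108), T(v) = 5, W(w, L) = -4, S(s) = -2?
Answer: -998 + 410*I*√23 ≈ -998.0 + 1966.3*I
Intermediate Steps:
H = 2*I*√23 (H = √(-92) = 2*I*√23 ≈ 9.5917*I)
K = -5 + 2*I*√23 (K = 2*I*√23 - 1*5 = 2*I*√23 - 5 = -5 + 2*I*√23 ≈ -5.0 + 9.5917*I)
K*205 + (-5 - 8*W(-2, S(2))) = (-5 + 2*I*√23)*205 + (-5 - 8*(-4)) = (-1025 + 410*I*√23) + (-5 + 32) = (-1025 + 410*I*√23) + 27 = -998 + 410*I*√23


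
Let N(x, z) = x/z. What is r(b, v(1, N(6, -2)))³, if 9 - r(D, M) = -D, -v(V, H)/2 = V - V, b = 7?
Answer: 4096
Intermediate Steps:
v(V, H) = 0 (v(V, H) = -2*(V - V) = -2*0 = 0)
r(D, M) = 9 + D (r(D, M) = 9 - (-1)*D = 9 + D)
r(b, v(1, N(6, -2)))³ = (9 + 7)³ = 16³ = 4096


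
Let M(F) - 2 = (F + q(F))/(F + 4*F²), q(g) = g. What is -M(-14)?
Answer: -108/55 ≈ -1.9636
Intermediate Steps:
M(F) = 2 + 2*F/(F + 4*F²) (M(F) = 2 + (F + F)/(F + 4*F²) = 2 + (2*F)/(F + 4*F²) = 2 + 2*F/(F + 4*F²))
-M(-14) = -4*(1 + 2*(-14))/(1 + 4*(-14)) = -4*(1 - 28)/(1 - 56) = -4*(-27)/(-55) = -4*(-1)*(-27)/55 = -1*108/55 = -108/55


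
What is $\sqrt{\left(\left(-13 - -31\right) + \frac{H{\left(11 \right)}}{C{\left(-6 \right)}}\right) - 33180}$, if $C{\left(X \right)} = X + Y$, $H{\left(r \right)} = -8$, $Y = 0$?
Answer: $\frac{i \sqrt{298446}}{3} \approx 182.1 i$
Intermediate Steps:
$C{\left(X \right)} = X$ ($C{\left(X \right)} = X + 0 = X$)
$\sqrt{\left(\left(-13 - -31\right) + \frac{H{\left(11 \right)}}{C{\left(-6 \right)}}\right) - 33180} = \sqrt{\left(\left(-13 - -31\right) - \frac{8}{-6}\right) - 33180} = \sqrt{\left(\left(-13 + 31\right) - - \frac{4}{3}\right) - 33180} = \sqrt{\left(18 + \frac{4}{3}\right) - 33180} = \sqrt{\frac{58}{3} - 33180} = \sqrt{- \frac{99482}{3}} = \frac{i \sqrt{298446}}{3}$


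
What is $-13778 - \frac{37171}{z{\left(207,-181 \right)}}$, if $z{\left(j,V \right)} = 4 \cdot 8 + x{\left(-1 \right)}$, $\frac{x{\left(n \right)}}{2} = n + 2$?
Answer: $- \frac{505623}{34} \approx -14871.0$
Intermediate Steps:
$x{\left(n \right)} = 4 + 2 n$ ($x{\left(n \right)} = 2 \left(n + 2\right) = 2 \left(2 + n\right) = 4 + 2 n$)
$z{\left(j,V \right)} = 34$ ($z{\left(j,V \right)} = 4 \cdot 8 + \left(4 + 2 \left(-1\right)\right) = 32 + \left(4 - 2\right) = 32 + 2 = 34$)
$-13778 - \frac{37171}{z{\left(207,-181 \right)}} = -13778 - \frac{37171}{34} = - \frac{505623}{34}$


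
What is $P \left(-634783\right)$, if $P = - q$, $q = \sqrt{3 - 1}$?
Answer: $634783 \sqrt{2} \approx 8.9772 \cdot 10^{5}$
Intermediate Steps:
$q = \sqrt{2} \approx 1.4142$
$P = - \sqrt{2} \approx -1.4142$
$P \left(-634783\right) = - \sqrt{2} \left(-634783\right) = 634783 \sqrt{2}$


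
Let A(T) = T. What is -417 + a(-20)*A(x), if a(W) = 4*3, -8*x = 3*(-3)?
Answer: -807/2 ≈ -403.50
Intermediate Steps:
x = 9/8 (x = -3*(-3)/8 = -⅛*(-9) = 9/8 ≈ 1.1250)
a(W) = 12
-417 + a(-20)*A(x) = -417 + 12*(9/8) = -417 + 27/2 = -807/2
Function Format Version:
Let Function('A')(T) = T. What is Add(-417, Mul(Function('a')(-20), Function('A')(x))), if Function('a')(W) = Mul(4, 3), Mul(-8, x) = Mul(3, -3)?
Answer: Rational(-807, 2) ≈ -403.50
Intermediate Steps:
x = Rational(9, 8) (x = Mul(Rational(-1, 8), Mul(3, -3)) = Mul(Rational(-1, 8), -9) = Rational(9, 8) ≈ 1.1250)
Function('a')(W) = 12
Add(-417, Mul(Function('a')(-20), Function('A')(x))) = Add(-417, Mul(12, Rational(9, 8))) = Add(-417, Rational(27, 2)) = Rational(-807, 2)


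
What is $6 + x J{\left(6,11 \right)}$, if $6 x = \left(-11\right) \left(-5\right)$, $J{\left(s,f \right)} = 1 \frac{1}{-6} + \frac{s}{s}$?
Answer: $\frac{491}{36} \approx 13.639$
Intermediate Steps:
$J{\left(s,f \right)} = \frac{5}{6}$ ($J{\left(s,f \right)} = 1 \left(- \frac{1}{6}\right) + 1 = - \frac{1}{6} + 1 = \frac{5}{6}$)
$x = \frac{55}{6}$ ($x = \frac{\left(-11\right) \left(-5\right)}{6} = \frac{1}{6} \cdot 55 = \frac{55}{6} \approx 9.1667$)
$6 + x J{\left(6,11 \right)} = 6 + \frac{55}{6} \cdot \frac{5}{6} = 6 + \frac{275}{36} = \frac{491}{36}$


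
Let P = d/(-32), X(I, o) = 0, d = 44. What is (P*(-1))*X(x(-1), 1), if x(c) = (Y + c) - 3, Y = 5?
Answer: 0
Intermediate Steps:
x(c) = 2 + c (x(c) = (5 + c) - 3 = 2 + c)
P = -11/8 (P = 44/(-32) = 44*(-1/32) = -11/8 ≈ -1.3750)
(P*(-1))*X(x(-1), 1) = -11/8*(-1)*0 = (11/8)*0 = 0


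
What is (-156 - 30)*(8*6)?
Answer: -8928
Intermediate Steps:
(-156 - 30)*(8*6) = -186*48 = -8928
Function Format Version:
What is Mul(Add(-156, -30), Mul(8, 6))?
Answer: -8928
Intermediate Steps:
Mul(Add(-156, -30), Mul(8, 6)) = Mul(-186, 48) = -8928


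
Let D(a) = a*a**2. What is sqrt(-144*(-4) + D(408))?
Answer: 24*sqrt(117913) ≈ 8241.2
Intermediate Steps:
D(a) = a**3
sqrt(-144*(-4) + D(408)) = sqrt(-144*(-4) + 408**3) = sqrt(-36*(-16) + 67917312) = sqrt(576 + 67917312) = sqrt(67917888) = 24*sqrt(117913)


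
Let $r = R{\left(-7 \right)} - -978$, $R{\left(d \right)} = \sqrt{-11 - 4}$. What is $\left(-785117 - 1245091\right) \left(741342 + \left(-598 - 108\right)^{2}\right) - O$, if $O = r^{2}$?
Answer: $-2517008170293 - 1956 i \sqrt{15} \approx -2.517 \cdot 10^{12} - 7575.6 i$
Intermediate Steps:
$R{\left(d \right)} = i \sqrt{15}$ ($R{\left(d \right)} = \sqrt{-15} = i \sqrt{15}$)
$r = 978 + i \sqrt{15}$ ($r = i \sqrt{15} - -978 = i \sqrt{15} + 978 = 978 + i \sqrt{15} \approx 978.0 + 3.873 i$)
$O = \left(978 + i \sqrt{15}\right)^{2} \approx 9.5647 \cdot 10^{5} + 7576.0 i$
$\left(-785117 - 1245091\right) \left(741342 + \left(-598 - 108\right)^{2}\right) - O = \left(-785117 - 1245091\right) \left(741342 + \left(-598 - 108\right)^{2}\right) - \left(978 + i \sqrt{15}\right)^{2} = - 2030208 \left(741342 + \left(-706\right)^{2}\right) - \left(978 + i \sqrt{15}\right)^{2} = - 2030208 \left(741342 + 498436\right) - \left(978 + i \sqrt{15}\right)^{2} = \left(-2030208\right) 1239778 - \left(978 + i \sqrt{15}\right)^{2} = -2517007213824 - \left(978 + i \sqrt{15}\right)^{2}$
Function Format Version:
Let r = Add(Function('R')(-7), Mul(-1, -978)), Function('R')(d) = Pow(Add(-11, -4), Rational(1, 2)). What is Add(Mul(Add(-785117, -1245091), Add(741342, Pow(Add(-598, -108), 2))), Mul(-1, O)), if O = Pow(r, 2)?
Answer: Add(-2517008170293, Mul(-1956, I, Pow(15, Rational(1, 2)))) ≈ Add(-2.5170e+12, Mul(-7575.6, I))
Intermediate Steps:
Function('R')(d) = Mul(I, Pow(15, Rational(1, 2))) (Function('R')(d) = Pow(-15, Rational(1, 2)) = Mul(I, Pow(15, Rational(1, 2))))
r = Add(978, Mul(I, Pow(15, Rational(1, 2)))) (r = Add(Mul(I, Pow(15, Rational(1, 2))), Mul(-1, -978)) = Add(Mul(I, Pow(15, Rational(1, 2))), 978) = Add(978, Mul(I, Pow(15, Rational(1, 2)))) ≈ Add(978.00, Mul(3.8730, I)))
O = Pow(Add(978, Mul(I, Pow(15, Rational(1, 2)))), 2) ≈ Add(9.5647e+5, Mul(7576., I))
Add(Mul(Add(-785117, -1245091), Add(741342, Pow(Add(-598, -108), 2))), Mul(-1, O)) = Add(Mul(Add(-785117, -1245091), Add(741342, Pow(Add(-598, -108), 2))), Mul(-1, Pow(Add(978, Mul(I, Pow(15, Rational(1, 2)))), 2))) = Add(Mul(-2030208, Add(741342, Pow(-706, 2))), Mul(-1, Pow(Add(978, Mul(I, Pow(15, Rational(1, 2)))), 2))) = Add(Mul(-2030208, Add(741342, 498436)), Mul(-1, Pow(Add(978, Mul(I, Pow(15, Rational(1, 2)))), 2))) = Add(Mul(-2030208, 1239778), Mul(-1, Pow(Add(978, Mul(I, Pow(15, Rational(1, 2)))), 2))) = Add(-2517007213824, Mul(-1, Pow(Add(978, Mul(I, Pow(15, Rational(1, 2)))), 2)))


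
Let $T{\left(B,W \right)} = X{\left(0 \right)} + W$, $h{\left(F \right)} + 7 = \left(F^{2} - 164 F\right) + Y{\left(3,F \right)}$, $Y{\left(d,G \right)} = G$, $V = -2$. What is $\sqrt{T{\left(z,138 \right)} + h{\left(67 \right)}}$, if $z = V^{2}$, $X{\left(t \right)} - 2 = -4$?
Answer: $i \sqrt{6303} \approx 79.391 i$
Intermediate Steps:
$h{\left(F \right)} = -7 + F^{2} - 163 F$ ($h{\left(F \right)} = -7 + \left(\left(F^{2} - 164 F\right) + F\right) = -7 + \left(F^{2} - 163 F\right) = -7 + F^{2} - 163 F$)
$X{\left(t \right)} = -2$ ($X{\left(t \right)} = 2 - 4 = -2$)
$z = 4$ ($z = \left(-2\right)^{2} = 4$)
$T{\left(B,W \right)} = -2 + W$
$\sqrt{T{\left(z,138 \right)} + h{\left(67 \right)}} = \sqrt{\left(-2 + 138\right) - \left(10928 - 4489\right)} = \sqrt{136 - 6439} = \sqrt{-6303} = i \sqrt{6303}$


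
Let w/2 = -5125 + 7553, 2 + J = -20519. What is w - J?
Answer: 25377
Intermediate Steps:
J = -20521 (J = -2 - 20519 = -20521)
w = 4856 (w = 2*(-5125 + 7553) = 2*2428 = 4856)
w - J = 4856 - 1*(-20521) = 4856 + 20521 = 25377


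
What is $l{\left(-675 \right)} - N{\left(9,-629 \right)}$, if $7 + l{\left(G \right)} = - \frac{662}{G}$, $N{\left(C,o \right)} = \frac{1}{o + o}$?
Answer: $- \frac{5110579}{849150} \approx -6.0185$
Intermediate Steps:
$N{\left(C,o \right)} = \frac{1}{2 o}$
$l{\left(G \right)} = -7 - \frac{662}{G}$
$l{\left(-675 \right)} - N{\left(9,-629 \right)} = \left(-7 - \frac{662}{-675}\right) - \frac{1}{2 \left(-629\right)} = \left(-7 - - \frac{662}{675}\right) - \frac{1}{2} \left(- \frac{1}{629}\right) = \left(-7 + \frac{662}{675}\right) - - \frac{1}{1258} = - \frac{4063}{675} + \frac{1}{1258} = - \frac{5110579}{849150}$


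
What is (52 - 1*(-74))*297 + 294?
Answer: 37716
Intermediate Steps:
(52 - 1*(-74))*297 + 294 = (52 + 74)*297 + 294 = 126*297 + 294 = 37422 + 294 = 37716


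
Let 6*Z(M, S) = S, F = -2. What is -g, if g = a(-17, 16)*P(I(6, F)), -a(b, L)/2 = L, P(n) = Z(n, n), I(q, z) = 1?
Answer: 16/3 ≈ 5.3333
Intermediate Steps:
Z(M, S) = S/6
P(n) = n/6
a(b, L) = -2*L
g = -16/3 (g = (-2*16)*((1/6)*1) = -32*1/6 = -16/3 ≈ -5.3333)
-g = -1*(-16/3) = 16/3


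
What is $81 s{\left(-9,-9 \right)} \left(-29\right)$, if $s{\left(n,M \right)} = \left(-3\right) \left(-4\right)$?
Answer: $-28188$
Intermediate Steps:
$s{\left(n,M \right)} = 12$
$81 s{\left(-9,-9 \right)} \left(-29\right) = 81 \cdot 12 \left(-29\right) = 972 \left(-29\right) = -28188$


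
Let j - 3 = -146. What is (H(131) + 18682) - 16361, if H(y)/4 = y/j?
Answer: 331379/143 ≈ 2317.3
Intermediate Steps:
j = -143 (j = 3 - 146 = -143)
H(y) = -4*y/143 (H(y) = 4*(y/(-143)) = 4*(y*(-1/143)) = 4*(-y/143) = -4*y/143)
(H(131) + 18682) - 16361 = (-4/143*131 + 18682) - 16361 = (-524/143 + 18682) - 16361 = 2671002/143 - 16361 = 331379/143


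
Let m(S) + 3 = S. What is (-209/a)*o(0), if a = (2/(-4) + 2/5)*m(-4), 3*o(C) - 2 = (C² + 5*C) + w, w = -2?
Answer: 0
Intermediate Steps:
m(S) = -3 + S
o(C) = C²/3 + 5*C/3 (o(C) = ⅔ + ((C² + 5*C) - 2)/3 = ⅔ + (-2 + C² + 5*C)/3 = ⅔ + (-⅔ + C²/3 + 5*C/3) = C²/3 + 5*C/3)
a = 7/10 (a = (2/(-4) + 2/5)*(-3 - 4) = (2*(-¼) + 2*(⅕))*(-7) = (-½ + ⅖)*(-7) = -⅒*(-7) = 7/10 ≈ 0.70000)
(-209/a)*o(0) = (-209/7/10)*((⅓)*0*(5 + 0)) = (-209*10/7)*((⅓)*0*5) = -11*190/7*0 = -2090/7*0 = 0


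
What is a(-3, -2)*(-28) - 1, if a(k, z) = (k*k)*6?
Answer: -1513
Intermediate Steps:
a(k, z) = 6*k² (a(k, z) = k²*6 = 6*k²)
a(-3, -2)*(-28) - 1 = (6*(-3)²)*(-28) - 1 = (6*9)*(-28) - 1 = 54*(-28) - 1 = -1512 - 1 = -1513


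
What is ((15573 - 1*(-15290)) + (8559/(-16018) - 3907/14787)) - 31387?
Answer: -124302823243/236858166 ≈ -524.80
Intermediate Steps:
((15573 - 1*(-15290)) + (8559/(-16018) - 3907/14787)) - 31387 = ((15573 + 15290) + (8559*(-1/16018) - 3907*1/14787)) - 31387 = (30863 + (-8559/16018 - 3907/14787)) - 31387 = (30863 - 189144259/236858166) - 31387 = 7309964432999/236858166 - 31387 = -124302823243/236858166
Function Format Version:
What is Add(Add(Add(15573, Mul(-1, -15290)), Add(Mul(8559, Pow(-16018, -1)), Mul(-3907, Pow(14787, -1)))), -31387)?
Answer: Rational(-124302823243, 236858166) ≈ -524.80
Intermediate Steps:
Add(Add(Add(15573, Mul(-1, -15290)), Add(Mul(8559, Pow(-16018, -1)), Mul(-3907, Pow(14787, -1)))), -31387) = Add(Add(Add(15573, 15290), Add(Mul(8559, Rational(-1, 16018)), Mul(-3907, Rational(1, 14787)))), -31387) = Add(Add(30863, Add(Rational(-8559, 16018), Rational(-3907, 14787))), -31387) = Add(Add(30863, Rational(-189144259, 236858166)), -31387) = Add(Rational(7309964432999, 236858166), -31387) = Rational(-124302823243, 236858166)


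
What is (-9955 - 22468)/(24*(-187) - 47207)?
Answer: 32423/51695 ≈ 0.62720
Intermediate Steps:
(-9955 - 22468)/(24*(-187) - 47207) = -32423/(-4488 - 47207) = -32423/(-51695) = -32423*(-1/51695) = 32423/51695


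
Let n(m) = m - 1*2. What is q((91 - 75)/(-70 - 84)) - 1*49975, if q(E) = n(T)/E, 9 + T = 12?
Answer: -399877/8 ≈ -49985.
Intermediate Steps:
T = 3 (T = -9 + 12 = 3)
n(m) = -2 + m (n(m) = m - 2 = -2 + m)
q(E) = 1/E (q(E) = (-2 + 3)/E = 1/E)
q((91 - 75)/(-70 - 84)) - 1*49975 = 1/((91 - 75)/(-70 - 84)) - 1*49975 = 1/(16/(-154)) - 49975 = 1/(16*(-1/154)) - 49975 = 1/(-8/77) - 49975 = -77/8 - 49975 = -399877/8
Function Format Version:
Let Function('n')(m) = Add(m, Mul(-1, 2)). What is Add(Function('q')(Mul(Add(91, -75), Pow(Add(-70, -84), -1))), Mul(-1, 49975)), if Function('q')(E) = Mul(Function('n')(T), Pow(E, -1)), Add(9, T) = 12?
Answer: Rational(-399877, 8) ≈ -49985.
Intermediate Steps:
T = 3 (T = Add(-9, 12) = 3)
Function('n')(m) = Add(-2, m) (Function('n')(m) = Add(m, -2) = Add(-2, m))
Function('q')(E) = Pow(E, -1) (Function('q')(E) = Mul(Add(-2, 3), Pow(E, -1)) = Mul(1, Pow(E, -1)) = Pow(E, -1))
Add(Function('q')(Mul(Add(91, -75), Pow(Add(-70, -84), -1))), Mul(-1, 49975)) = Add(Pow(Mul(Add(91, -75), Pow(Add(-70, -84), -1)), -1), Mul(-1, 49975)) = Add(Pow(Mul(16, Pow(-154, -1)), -1), -49975) = Add(Pow(Mul(16, Rational(-1, 154)), -1), -49975) = Add(Pow(Rational(-8, 77), -1), -49975) = Add(Rational(-77, 8), -49975) = Rational(-399877, 8)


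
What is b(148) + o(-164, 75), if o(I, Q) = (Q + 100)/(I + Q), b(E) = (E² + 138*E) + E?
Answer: 3780189/89 ≈ 42474.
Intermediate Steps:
b(E) = E² + 139*E
o(I, Q) = (100 + Q)/(I + Q)
b(148) + o(-164, 75) = 148*(139 + 148) + (100 + 75)/(-164 + 75) = 148*287 + 175/(-89) = 42476 - 1/89*175 = 42476 - 175/89 = 3780189/89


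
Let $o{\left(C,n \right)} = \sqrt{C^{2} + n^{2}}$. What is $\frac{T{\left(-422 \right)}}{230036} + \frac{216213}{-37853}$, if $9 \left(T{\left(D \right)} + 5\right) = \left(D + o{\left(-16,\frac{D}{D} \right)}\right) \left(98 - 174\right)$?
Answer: $- \frac{446418644981}{78367974372} - \frac{19 \sqrt{257}}{517581} \approx -5.697$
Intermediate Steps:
$T{\left(D \right)} = -5 - \frac{76 D}{9} - \frac{76 \sqrt{257}}{9}$ ($T{\left(D \right)} = -5 + \frac{\left(D + \sqrt{\left(-16\right)^{2} + \left(\frac{D}{D}\right)^{2}}\right) \left(98 - 174\right)}{9} = -5 + \frac{\left(D + \sqrt{256 + 1^{2}}\right) \left(-76\right)}{9} = -5 + \frac{\left(D + \sqrt{256 + 1}\right) \left(-76\right)}{9} = -5 + \frac{\left(D + \sqrt{257}\right) \left(-76\right)}{9} = -5 + \frac{- 76 D - 76 \sqrt{257}}{9} = -5 - \left(\frac{76 D}{9} + \frac{76 \sqrt{257}}{9}\right) = -5 - \frac{76 D}{9} - \frac{76 \sqrt{257}}{9}$)
$\frac{T{\left(-422 \right)}}{230036} + \frac{216213}{-37853} = \frac{-5 - - \frac{32072}{9} - \frac{76 \sqrt{257}}{9}}{230036} + \frac{216213}{-37853} = \left(-5 + \frac{32072}{9} - \frac{76 \sqrt{257}}{9}\right) \frac{1}{230036} + 216213 \left(- \frac{1}{37853}\right) = \left(\frac{32027}{9} - \frac{76 \sqrt{257}}{9}\right) \frac{1}{230036} - \frac{216213}{37853} = \left(\frac{32027}{2070324} - \frac{19 \sqrt{257}}{517581}\right) - \frac{216213}{37853} = - \frac{446418644981}{78367974372} - \frac{19 \sqrt{257}}{517581}$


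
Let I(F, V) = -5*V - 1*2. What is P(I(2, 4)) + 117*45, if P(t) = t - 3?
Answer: 5240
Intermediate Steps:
I(F, V) = -2 - 5*V (I(F, V) = -5*V - 2 = -2 - 5*V)
P(t) = -3 + t
P(I(2, 4)) + 117*45 = (-3 + (-2 - 5*4)) + 117*45 = (-3 + (-2 - 20)) + 5265 = (-3 - 22) + 5265 = -25 + 5265 = 5240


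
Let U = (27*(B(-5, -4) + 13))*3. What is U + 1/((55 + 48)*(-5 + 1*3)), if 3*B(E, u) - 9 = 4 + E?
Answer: 261413/206 ≈ 1269.0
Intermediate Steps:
B(E, u) = 13/3 + E/3 (B(E, u) = 3 + (4 + E)/3 = 3 + (4/3 + E/3) = 13/3 + E/3)
U = 1269 (U = (27*((13/3 + (⅓)*(-5)) + 13))*3 = (27*((13/3 - 5/3) + 13))*3 = (27*(8/3 + 13))*3 = (27*(47/3))*3 = 423*3 = 1269)
U + 1/((55 + 48)*(-5 + 1*3)) = 1269 + 1/((55 + 48)*(-5 + 1*3)) = 1269 + 1/(103*(-5 + 3)) = 1269 + 1/(103*(-2)) = 1269 + 1/(-206) = 1269 - 1/206 = 261413/206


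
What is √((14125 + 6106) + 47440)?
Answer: 3*√7519 ≈ 260.14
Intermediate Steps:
√((14125 + 6106) + 47440) = √(20231 + 47440) = √67671 = 3*√7519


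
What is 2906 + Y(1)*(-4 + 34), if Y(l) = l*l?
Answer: 2936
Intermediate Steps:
Y(l) = l²
2906 + Y(1)*(-4 + 34) = 2906 + 1²*(-4 + 34) = 2906 + 1*30 = 2906 + 30 = 2936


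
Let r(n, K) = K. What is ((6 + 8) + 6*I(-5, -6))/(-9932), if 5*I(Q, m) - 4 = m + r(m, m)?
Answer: -11/24830 ≈ -0.00044301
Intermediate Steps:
I(Q, m) = 4/5 + 2*m/5 (I(Q, m) = 4/5 + (m + m)/5 = 4/5 + (2*m)/5 = 4/5 + 2*m/5)
((6 + 8) + 6*I(-5, -6))/(-9932) = ((6 + 8) + 6*(4/5 + (2/5)*(-6)))/(-9932) = (14 + 6*(4/5 - 12/5))*(-1/9932) = (14 + 6*(-8/5))*(-1/9932) = (14 - 48/5)*(-1/9932) = (22/5)*(-1/9932) = -11/24830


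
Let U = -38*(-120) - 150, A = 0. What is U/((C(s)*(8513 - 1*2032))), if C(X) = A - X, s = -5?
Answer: 882/6481 ≈ 0.13609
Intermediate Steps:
U = 4410 (U = 4560 - 150 = 4410)
C(X) = -X (C(X) = 0 - X = -X)
U/((C(s)*(8513 - 1*2032))) = 4410/(((-1*(-5))*(8513 - 1*2032))) = 4410/((5*(8513 - 2032))) = 4410/((5*6481)) = 4410/32405 = 4410*(1/32405) = 882/6481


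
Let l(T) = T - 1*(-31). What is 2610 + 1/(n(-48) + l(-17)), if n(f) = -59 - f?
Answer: 7831/3 ≈ 2610.3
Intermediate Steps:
l(T) = 31 + T (l(T) = T + 31 = 31 + T)
2610 + 1/(n(-48) + l(-17)) = 2610 + 1/((-59 - 1*(-48)) + (31 - 17)) = 2610 + 1/((-59 + 48) + 14) = 2610 + 1/(-11 + 14) = 2610 + 1/3 = 2610 + ⅓ = 7831/3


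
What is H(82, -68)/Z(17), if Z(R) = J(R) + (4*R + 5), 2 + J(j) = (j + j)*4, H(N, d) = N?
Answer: 82/207 ≈ 0.39614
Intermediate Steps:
J(j) = -2 + 8*j (J(j) = -2 + (j + j)*4 = -2 + (2*j)*4 = -2 + 8*j)
Z(R) = 3 + 12*R (Z(R) = (-2 + 8*R) + (4*R + 5) = (-2 + 8*R) + (5 + 4*R) = 3 + 12*R)
H(82, -68)/Z(17) = 82/(3 + 12*17) = 82/(3 + 204) = 82/207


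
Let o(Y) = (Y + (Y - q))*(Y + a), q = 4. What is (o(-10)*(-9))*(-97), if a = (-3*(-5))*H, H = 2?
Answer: -419040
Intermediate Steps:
a = 30 (a = -3*(-5)*2 = 15*2 = 30)
o(Y) = (-4 + 2*Y)*(30 + Y) (o(Y) = (Y + (Y - 1*4))*(Y + 30) = (Y + (Y - 4))*(30 + Y) = (Y + (-4 + Y))*(30 + Y) = (-4 + 2*Y)*(30 + Y))
(o(-10)*(-9))*(-97) = ((-120 + 2*(-10)² + 56*(-10))*(-9))*(-97) = ((-120 + 2*100 - 560)*(-9))*(-97) = ((-120 + 200 - 560)*(-9))*(-97) = -480*(-9)*(-97) = 4320*(-97) = -419040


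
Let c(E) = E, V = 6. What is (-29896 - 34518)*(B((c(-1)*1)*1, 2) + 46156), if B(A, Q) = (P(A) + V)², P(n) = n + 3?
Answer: -2977215080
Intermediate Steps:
P(n) = 3 + n
B(A, Q) = (9 + A)² (B(A, Q) = ((3 + A) + 6)² = (9 + A)²)
(-29896 - 34518)*(B((c(-1)*1)*1, 2) + 46156) = (-29896 - 34518)*((9 - 1*1*1)² + 46156) = -64414*((9 - 1*1)² + 46156) = -64414*((9 - 1)² + 46156) = -64414*(8² + 46156) = -64414*(64 + 46156) = -64414*46220 = -2977215080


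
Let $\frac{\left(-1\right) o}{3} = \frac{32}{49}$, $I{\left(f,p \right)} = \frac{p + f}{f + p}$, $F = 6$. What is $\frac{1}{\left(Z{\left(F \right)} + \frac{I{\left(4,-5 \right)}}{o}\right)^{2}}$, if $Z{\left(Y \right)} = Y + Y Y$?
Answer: $\frac{9216}{15864289} \approx 0.00058093$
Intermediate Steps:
$I{\left(f,p \right)} = 1$ ($I{\left(f,p \right)} = \frac{f + p}{f + p} = 1$)
$Z{\left(Y \right)} = Y + Y^{2}$
$o = - \frac{96}{49}$ ($o = - 3 \cdot \frac{32}{49} = - 3 \cdot 32 \cdot \frac{1}{49} = \left(-3\right) \frac{32}{49} = - \frac{96}{49} \approx -1.9592$)
$\frac{1}{\left(Z{\left(F \right)} + \frac{I{\left(4,-5 \right)}}{o}\right)^{2}} = \frac{1}{\left(6 \left(1 + 6\right) + 1 \frac{1}{- \frac{96}{49}}\right)^{2}} = \frac{1}{\left(6 \cdot 7 + 1 \left(- \frac{49}{96}\right)\right)^{2}} = \frac{1}{\left(42 - \frac{49}{96}\right)^{2}} = \frac{1}{\left(\frac{3983}{96}\right)^{2}} = \frac{1}{\frac{15864289}{9216}} = \frac{9216}{15864289}$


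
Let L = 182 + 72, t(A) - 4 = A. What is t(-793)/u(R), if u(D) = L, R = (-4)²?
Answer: -789/254 ≈ -3.1063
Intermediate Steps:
t(A) = 4 + A
R = 16
L = 254
u(D) = 254
t(-793)/u(R) = (4 - 793)/254 = -789*1/254 = -789/254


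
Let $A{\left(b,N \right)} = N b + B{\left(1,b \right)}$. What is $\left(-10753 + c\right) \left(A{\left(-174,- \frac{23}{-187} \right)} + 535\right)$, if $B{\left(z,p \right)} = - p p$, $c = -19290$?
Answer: $\frac{167206389467}{187} \approx 8.9415 \cdot 10^{8}$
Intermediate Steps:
$B{\left(z,p \right)} = - p^{2}$
$A{\left(b,N \right)} = - b^{2} + N b$ ($A{\left(b,N \right)} = N b - b^{2} = - b^{2} + N b$)
$\left(-10753 + c\right) \left(A{\left(-174,- \frac{23}{-187} \right)} + 535\right) = \left(-10753 - 19290\right) \left(- 174 \left(- \frac{23}{-187} - -174\right) + 535\right) = - 30043 \left(- 174 \left(\left(-23\right) \left(- \frac{1}{187}\right) + 174\right) + 535\right) = - 30043 \left(- 174 \left(\frac{23}{187} + 174\right) + 535\right) = - 30043 \left(\left(-174\right) \frac{32561}{187} + 535\right) = - 30043 \left(- \frac{5665614}{187} + 535\right) = \left(-30043\right) \left(- \frac{5565569}{187}\right) = \frac{167206389467}{187}$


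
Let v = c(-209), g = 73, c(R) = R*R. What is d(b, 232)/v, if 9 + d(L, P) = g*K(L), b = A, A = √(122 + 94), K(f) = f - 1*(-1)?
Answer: 64/43681 + 438*√6/43681 ≈ 0.026027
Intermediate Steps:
K(f) = 1 + f (K(f) = f + 1 = 1 + f)
c(R) = R²
A = 6*√6 (A = √216 = 6*√6 ≈ 14.697)
b = 6*√6 ≈ 14.697
v = 43681 (v = (-209)² = 43681)
d(L, P) = 64 + 73*L (d(L, P) = -9 + 73*(1 + L) = -9 + (73 + 73*L) = 64 + 73*L)
d(b, 232)/v = (64 + 73*(6*√6))/43681 = (64 + 438*√6)*(1/43681) = 64/43681 + 438*√6/43681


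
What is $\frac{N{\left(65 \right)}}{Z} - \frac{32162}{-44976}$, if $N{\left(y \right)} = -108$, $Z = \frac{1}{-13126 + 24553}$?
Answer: $- \frac{27752784527}{22488} \approx -1.2341 \cdot 10^{6}$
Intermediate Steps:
$Z = \frac{1}{11427} \approx 8.7512 \cdot 10^{-5}$
$\frac{N{\left(65 \right)}}{Z} - \frac{32162}{-44976} = - 108 \frac{1}{\frac{1}{11427}} - \frac{32162}{-44976} = \left(-108\right) 11427 - - \frac{16081}{22488} = -1234116 + \frac{16081}{22488} = - \frac{27752784527}{22488}$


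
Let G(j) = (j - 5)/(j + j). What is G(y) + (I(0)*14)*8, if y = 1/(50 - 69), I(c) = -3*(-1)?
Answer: 384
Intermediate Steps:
I(c) = 3
y = -1/19 (y = 1/(-19) = -1/19 ≈ -0.052632)
G(j) = (-5 + j)/(2*j) (G(j) = (-5 + j)/((2*j)) = (-5 + j)*(1/(2*j)) = (-5 + j)/(2*j))
G(y) + (I(0)*14)*8 = (-5 - 1/19)/(2*(-1/19)) + (3*14)*8 = (1/2)*(-19)*(-96/19) + 42*8 = 48 + 336 = 384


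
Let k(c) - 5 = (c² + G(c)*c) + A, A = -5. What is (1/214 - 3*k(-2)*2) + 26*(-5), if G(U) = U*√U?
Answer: -32955/214 - 24*I*√2 ≈ -154.0 - 33.941*I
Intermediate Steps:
G(U) = U^(3/2)
k(c) = c² + c^(5/2) (k(c) = 5 + ((c² + c^(3/2)*c) - 5) = 5 + ((c² + c^(5/2)) - 5) = 5 + (-5 + c² + c^(5/2)) = c² + c^(5/2))
(1/214 - 3*k(-2)*2) + 26*(-5) = (1/214 - 3*((-2)² + (-2)^(5/2))*2) + 26*(-5) = (1/214 - 3*(4 + 4*I*√2)*2) - 130 = (1/214 + (-12 - 12*I*√2)*2) - 130 = (1/214 + (-24 - 24*I*√2)) - 130 = (-5135/214 - 24*I*√2) - 130 = -32955/214 - 24*I*√2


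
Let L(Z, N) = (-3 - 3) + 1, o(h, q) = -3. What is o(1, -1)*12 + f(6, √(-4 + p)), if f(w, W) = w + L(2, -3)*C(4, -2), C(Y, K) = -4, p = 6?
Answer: -10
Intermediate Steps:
L(Z, N) = -5 (L(Z, N) = -6 + 1 = -5)
f(w, W) = 20 + w (f(w, W) = w - 5*(-4) = w + 20 = 20 + w)
o(1, -1)*12 + f(6, √(-4 + p)) = -3*12 + (20 + 6) = -36 + 26 = -10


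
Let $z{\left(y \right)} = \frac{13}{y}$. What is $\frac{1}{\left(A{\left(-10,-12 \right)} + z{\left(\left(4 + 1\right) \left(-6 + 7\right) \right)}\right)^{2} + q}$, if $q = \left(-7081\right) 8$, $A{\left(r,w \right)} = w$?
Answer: $- \frac{25}{1413991} \approx -1.768 \cdot 10^{-5}$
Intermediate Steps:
$q = -56648$
$\frac{1}{\left(A{\left(-10,-12 \right)} + z{\left(\left(4 + 1\right) \left(-6 + 7\right) \right)}\right)^{2} + q} = \frac{1}{\left(-12 + \frac{13}{\left(4 + 1\right) \left(-6 + 7\right)}\right)^{2} - 56648} = \frac{1}{\left(-12 + \frac{13}{5 \cdot 1}\right)^{2} - 56648} = \frac{1}{\left(-12 + \frac{13}{5}\right)^{2} - 56648} = \frac{1}{\left(- \frac{47}{5}\right)^{2} - 56648} = \frac{1}{\frac{2209}{25} - 56648} = \frac{1}{- \frac{1413991}{25}} = - \frac{25}{1413991}$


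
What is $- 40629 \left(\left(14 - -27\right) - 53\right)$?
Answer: $487548$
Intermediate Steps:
$- 40629 \left(\left(14 - -27\right) - 53\right) = - 40629 \left(\left(14 + 27\right) - 53\right) = - 40629 \left(41 - 53\right) = \left(-40629\right) \left(-12\right) = 487548$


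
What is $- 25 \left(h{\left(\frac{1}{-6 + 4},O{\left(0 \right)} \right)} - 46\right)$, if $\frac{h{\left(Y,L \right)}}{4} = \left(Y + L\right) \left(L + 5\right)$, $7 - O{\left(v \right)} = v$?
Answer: $-6650$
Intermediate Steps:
$O{\left(v \right)} = 7 - v$
$h{\left(Y,L \right)} = 4 \left(5 + L\right) \left(L + Y\right)$ ($h{\left(Y,L \right)} = 4 \left(Y + L\right) \left(L + 5\right) = 4 \left(L + Y\right) \left(5 + L\right) = 4 \left(5 + L\right) \left(L + Y\right)$)
$- 25 \left(h{\left(\frac{1}{-6 + 4},O{\left(0 \right)} \right)} - 46\right) = - 25 \left(\left(4 \left(7 - 0\right)^{2} + 20 \left(7 - 0\right) + \frac{20}{-6 + 4} + \frac{4 \left(7 - 0\right)}{-6 + 4}\right) - 46\right) = - 25 \left(\left(4 \left(7 + 0\right)^{2} + 20 \left(7 + 0\right) + \frac{20}{-2} + \frac{4 \left(7 + 0\right)}{-2}\right) - 46\right) = - 25 \left(\left(4 \cdot 7^{2} + 20 \cdot 7 + 20 \left(- \frac{1}{2}\right) + 4 \cdot 7 \left(- \frac{1}{2}\right)\right) - 46\right) = - 25 \left(\left(4 \cdot 49 + 140 - 10 - 14\right) - 46\right) = - 25 \left(\left(196 + 140 - 10 - 14\right) - 46\right) = - 25 \left(312 - 46\right) = \left(-25\right) 266 = -6650$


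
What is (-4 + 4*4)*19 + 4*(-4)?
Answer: 212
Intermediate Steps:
(-4 + 4*4)*19 + 4*(-4) = (-4 + 16)*19 - 16 = 12*19 - 16 = 228 - 16 = 212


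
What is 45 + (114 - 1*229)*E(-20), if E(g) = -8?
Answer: 965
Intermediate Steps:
45 + (114 - 1*229)*E(-20) = 45 + (114 - 1*229)*(-8) = 45 + (114 - 229)*(-8) = 45 - 115*(-8) = 45 + 920 = 965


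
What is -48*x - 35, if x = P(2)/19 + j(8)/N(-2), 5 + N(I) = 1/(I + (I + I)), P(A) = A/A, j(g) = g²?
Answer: 328105/589 ≈ 557.05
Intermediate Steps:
P(A) = 1
N(I) = -5 + 1/(3*I) (N(I) = -5 + 1/(I + (I + I)) = -5 + 1/(I + 2*I) = -5 + 1/(3*I))
x = -7265/589 (x = 1/19 + 8²/(-5 + (⅓)/(-2)) = 1*(1/19) + 64/(-5 + (⅓)*(-½)) = 1/19 + 64/(-5 - ⅙) = 1/19 + 64/(-31/6) = 1/19 + 64*(-6/31) = 1/19 - 384/31 = -7265/589 ≈ -12.334)
-48*x - 35 = -48*(-7265/589) - 35 = 348720/589 - 35 = 328105/589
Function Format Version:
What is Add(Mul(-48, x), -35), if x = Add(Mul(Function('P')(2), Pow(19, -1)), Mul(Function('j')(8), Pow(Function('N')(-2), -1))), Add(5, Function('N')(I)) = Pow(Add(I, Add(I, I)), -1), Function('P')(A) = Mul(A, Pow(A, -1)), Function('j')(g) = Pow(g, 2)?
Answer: Rational(328105, 589) ≈ 557.05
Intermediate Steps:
Function('P')(A) = 1
Function('N')(I) = Add(-5, Mul(Rational(1, 3), Pow(I, -1))) (Function('N')(I) = Add(-5, Pow(Add(I, Add(I, I)), -1)) = Add(-5, Pow(Add(I, Mul(2, I)), -1)) = Add(-5, Pow(Mul(3, I), -1)) = Add(-5, Mul(Rational(1, 3), Pow(I, -1))))
x = Rational(-7265, 589) (x = Add(Mul(1, Pow(19, -1)), Mul(Pow(8, 2), Pow(Add(-5, Mul(Rational(1, 3), Pow(-2, -1))), -1))) = Add(Mul(1, Rational(1, 19)), Mul(64, Pow(Add(-5, Mul(Rational(1, 3), Rational(-1, 2))), -1))) = Add(Rational(1, 19), Mul(64, Pow(Add(-5, Rational(-1, 6)), -1))) = Add(Rational(1, 19), Mul(64, Pow(Rational(-31, 6), -1))) = Add(Rational(1, 19), Mul(64, Rational(-6, 31))) = Add(Rational(1, 19), Rational(-384, 31)) = Rational(-7265, 589) ≈ -12.334)
Add(Mul(-48, x), -35) = Add(Mul(-48, Rational(-7265, 589)), -35) = Add(Rational(348720, 589), -35) = Rational(328105, 589)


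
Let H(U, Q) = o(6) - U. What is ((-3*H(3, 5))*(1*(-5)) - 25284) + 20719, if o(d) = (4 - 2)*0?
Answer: -4610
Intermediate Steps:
o(d) = 0 (o(d) = 2*0 = 0)
H(U, Q) = -U (H(U, Q) = 0 - U = -U)
((-3*H(3, 5))*(1*(-5)) - 25284) + 20719 = ((-(-3)*3)*(1*(-5)) - 25284) + 20719 = (-3*(-3)*(-5) - 25284) + 20719 = (9*(-5) - 25284) + 20719 = (-45 - 25284) + 20719 = -25329 + 20719 = -4610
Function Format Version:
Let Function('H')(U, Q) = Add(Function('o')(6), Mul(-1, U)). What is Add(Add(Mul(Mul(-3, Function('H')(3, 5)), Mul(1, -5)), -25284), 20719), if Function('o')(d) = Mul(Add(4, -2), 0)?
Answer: -4610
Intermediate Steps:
Function('o')(d) = 0 (Function('o')(d) = Mul(2, 0) = 0)
Function('H')(U, Q) = Mul(-1, U) (Function('H')(U, Q) = Add(0, Mul(-1, U)) = Mul(-1, U))
Add(Add(Mul(Mul(-3, Function('H')(3, 5)), Mul(1, -5)), -25284), 20719) = Add(Add(Mul(Mul(-3, Mul(-1, 3)), Mul(1, -5)), -25284), 20719) = Add(Add(Mul(Mul(-3, -3), -5), -25284), 20719) = Add(Add(Mul(9, -5), -25284), 20719) = Add(Add(-45, -25284), 20719) = Add(-25329, 20719) = -4610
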